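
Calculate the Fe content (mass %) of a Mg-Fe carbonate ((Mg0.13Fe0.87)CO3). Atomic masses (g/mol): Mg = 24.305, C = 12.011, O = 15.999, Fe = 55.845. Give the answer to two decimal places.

43.48 mass %

Formula mass = 0.13·24.305 + 0.87·55.845 + 1·12.011 + 3·15.999 = 111.753 g/mol, of which 48.585 g is Fe.
So Fe makes up 48.585/111.753 = 0.4348 of the mass, i.e. 43.48%.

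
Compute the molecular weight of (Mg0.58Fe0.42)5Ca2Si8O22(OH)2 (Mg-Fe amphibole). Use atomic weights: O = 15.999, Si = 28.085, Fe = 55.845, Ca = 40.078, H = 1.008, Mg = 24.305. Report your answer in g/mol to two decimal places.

878.59 g/mol

The formula mass is the sum 2.90×24.305 + 2.10×55.845 + 2×40.078 + 8×28.085 + 24×15.999 + 2×1.008.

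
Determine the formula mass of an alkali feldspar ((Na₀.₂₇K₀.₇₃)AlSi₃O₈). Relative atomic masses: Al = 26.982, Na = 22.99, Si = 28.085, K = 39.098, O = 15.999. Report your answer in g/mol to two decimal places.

M = 0.27×22.99 + 0.73×39.098 + 1×26.982 + 3×28.085 + 8×15.999

273.98 g/mol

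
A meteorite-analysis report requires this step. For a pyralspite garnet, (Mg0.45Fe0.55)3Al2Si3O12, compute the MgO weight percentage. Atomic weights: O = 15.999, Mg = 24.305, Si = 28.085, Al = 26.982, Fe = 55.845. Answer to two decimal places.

11.95 wt%

M((Mg0.45Fe0.55)3Al2Si3O12) = 455.163 g/mol; M(MgO) = 40.304 g/mol.
Moles MgO per formula unit = 1.35 Mg ÷ 1 = 1.3500.
MgO fraction = (1.3500 × 40.304) / 455.163 = 54.410/455.163 = 0.1195.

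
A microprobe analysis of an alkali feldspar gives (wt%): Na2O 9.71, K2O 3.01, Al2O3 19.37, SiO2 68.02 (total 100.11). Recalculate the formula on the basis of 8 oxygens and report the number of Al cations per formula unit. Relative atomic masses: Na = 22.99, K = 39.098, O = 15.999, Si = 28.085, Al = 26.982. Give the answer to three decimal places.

Na2O (M=61.979): mol = 0.15667; Na = 0.31334, O = 0.15667.
K2O (M=94.195): mol = 0.03195; K = 0.06390, O = 0.03195.
Al2O3 (M=101.961): mol = 0.18997; Al = 0.37994, O = 0.56991.
SiO2 (M=60.083): mol = 1.13210; Si = 1.13210, O = 2.26420.
ΣO = 3.02273; factor = 8/ΣO = 2.64661.
Al apfu = 0.37994 × 2.64661 = 1.006.

1.006 Al apfu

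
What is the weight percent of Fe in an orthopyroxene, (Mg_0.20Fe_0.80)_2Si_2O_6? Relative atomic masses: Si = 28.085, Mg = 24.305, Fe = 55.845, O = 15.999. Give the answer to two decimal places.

M((Mg_0.20Fe_0.80)_2Si_2O_6) = 251.238 g/mol.
Fe contributes 1.60 × 55.845 = 89.352 g per mole.
89.352/251.238 = 0.3556 → 35.56%.

35.56 weight percent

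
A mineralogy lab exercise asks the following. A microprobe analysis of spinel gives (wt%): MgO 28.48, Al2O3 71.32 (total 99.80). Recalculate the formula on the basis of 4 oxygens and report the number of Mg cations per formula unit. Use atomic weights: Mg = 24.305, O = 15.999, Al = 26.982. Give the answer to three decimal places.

1.008 Mg apfu

28.48 wt% MgO ÷ 40.304 g/mol = 0.70663 mol, giving 0.70663 Mg and 0.70663 O.
71.32 wt% Al2O3 ÷ 101.961 g/mol = 0.69948 mol, giving 1.39896 Al and 2.09844 O.
Oxygen sums to 2.80507; scaling by 4/2.80507 = 1.42599 puts the formula on 4 O.
Mg: 0.70663 × 1.42599 = 1.008 atoms per formula unit.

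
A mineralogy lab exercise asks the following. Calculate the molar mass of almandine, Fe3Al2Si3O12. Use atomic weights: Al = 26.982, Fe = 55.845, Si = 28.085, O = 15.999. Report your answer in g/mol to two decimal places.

The formula mass is the sum 3(55.845) + 2(26.982) + 3(28.085) + 12(15.999).

497.74 g/mol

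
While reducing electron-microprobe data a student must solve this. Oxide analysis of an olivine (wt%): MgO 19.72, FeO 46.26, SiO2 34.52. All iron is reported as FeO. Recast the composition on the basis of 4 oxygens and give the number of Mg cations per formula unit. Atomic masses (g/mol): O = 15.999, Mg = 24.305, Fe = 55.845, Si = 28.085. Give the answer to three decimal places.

MgO (M=40.304): mol = 0.48928; Mg = 0.48928, O = 0.48928.
FeO (M=71.844): mol = 0.64390; Fe = 0.64390, O = 0.64390.
SiO2 (M=60.083): mol = 0.57454; Si = 0.57454, O = 1.14908.
ΣO = 2.28226; factor = 4/ΣO = 1.75265.
Mg apfu = 0.48928 × 1.75265 = 0.858.

0.858 Mg apfu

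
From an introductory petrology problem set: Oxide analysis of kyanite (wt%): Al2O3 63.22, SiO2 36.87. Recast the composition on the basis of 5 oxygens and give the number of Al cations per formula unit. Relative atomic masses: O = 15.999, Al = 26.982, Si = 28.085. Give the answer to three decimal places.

Al2O3: 63.22/101.961 = 0.62004 mol → 1.24008 mol Al, 1.86012 mol O.
SiO2: 36.87/60.083 = 0.61365 mol → 0.61365 mol Si, 1.22730 mol O.
Total oxygen = 3.08742 mol. Normalization factor = 5/3.08742 = 1.61948.
Al per 5 O = 1.24008 × 1.61948 = 2.008.

2.008 Al apfu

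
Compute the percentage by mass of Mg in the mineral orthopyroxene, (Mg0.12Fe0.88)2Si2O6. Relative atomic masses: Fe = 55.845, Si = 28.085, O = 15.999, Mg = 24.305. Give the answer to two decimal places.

Formula mass = 0.24×24.305 + 1.76×55.845 + 2×28.085 + 6×15.999 = 256.284 g/mol, of which 5.833 g is Mg.
So Mg makes up 5.833/256.284 = 0.0228 of the mass, i.e. 2.28%.

2.28 weight percent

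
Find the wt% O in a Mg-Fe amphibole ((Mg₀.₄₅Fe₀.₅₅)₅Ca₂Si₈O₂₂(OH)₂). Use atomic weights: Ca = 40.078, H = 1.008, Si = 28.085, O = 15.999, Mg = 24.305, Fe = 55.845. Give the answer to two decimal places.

42.71 wt%

M((Mg₀.₄₅Fe₀.₅₅)₅Ca₂Si₈O₂₂(OH)₂) = 899.088 g/mol.
O contributes 24 × 15.999 = 383.976 g per mole.
383.976/899.088 = 0.4271 → 42.71%.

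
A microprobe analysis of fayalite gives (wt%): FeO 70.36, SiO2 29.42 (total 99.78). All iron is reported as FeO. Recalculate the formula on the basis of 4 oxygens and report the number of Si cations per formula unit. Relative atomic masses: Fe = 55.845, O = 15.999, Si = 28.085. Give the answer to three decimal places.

1.000 Si apfu

FeO: 70.36/71.844 = 0.97934 mol → 0.97934 mol Fe, 0.97934 mol O.
SiO2: 29.42/60.083 = 0.48966 mol → 0.48966 mol Si, 0.97932 mol O.
Total oxygen = 1.95866 mol. Normalization factor = 4/1.95866 = 2.04221.
Si per 4 O = 0.48966 × 2.04221 = 1.000.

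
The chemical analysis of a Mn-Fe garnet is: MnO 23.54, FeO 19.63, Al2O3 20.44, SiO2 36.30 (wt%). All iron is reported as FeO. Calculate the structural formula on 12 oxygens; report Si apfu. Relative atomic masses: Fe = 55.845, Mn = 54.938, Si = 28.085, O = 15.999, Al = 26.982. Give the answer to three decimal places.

3.002 Si apfu

MnO: 23.54/70.937 = 0.33184 mol → 0.33184 mol Mn, 0.33184 mol O.
FeO: 19.63/71.844 = 0.27323 mol → 0.27323 mol Fe, 0.27323 mol O.
Al2O3: 20.44/101.961 = 0.20047 mol → 0.40094 mol Al, 0.60141 mol O.
SiO2: 36.30/60.083 = 0.60416 mol → 0.60416 mol Si, 1.20832 mol O.
Total oxygen = 2.41480 mol. Normalization factor = 12/2.41480 = 4.96936.
Si per 12 O = 0.60416 × 4.96936 = 3.002.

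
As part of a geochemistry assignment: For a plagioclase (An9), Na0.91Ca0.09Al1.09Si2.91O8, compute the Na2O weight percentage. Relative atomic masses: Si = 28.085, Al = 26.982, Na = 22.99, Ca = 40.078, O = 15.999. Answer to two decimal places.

Molar mass of Na0.91Ca0.09Al1.09Si2.91O8 = 0.91*22.99 + 0.09*40.078 + 1.09*26.982 + 2.91*28.085 + 8*15.999 = 263.658 g/mol.
Each formula unit contains 0.91 Na, equivalent to 0.91/2 = 0.4550 mol Na2O.
M(Na2O) = 2×22.99 + 1×15.999 = 61.979 g/mol.
Mass of Na2O per formula unit = 0.4550 × 61.979 = 28.200 g.
Na2O wt% = 28.200 / 263.658 × 100 = 10.70%.

10.70 wt%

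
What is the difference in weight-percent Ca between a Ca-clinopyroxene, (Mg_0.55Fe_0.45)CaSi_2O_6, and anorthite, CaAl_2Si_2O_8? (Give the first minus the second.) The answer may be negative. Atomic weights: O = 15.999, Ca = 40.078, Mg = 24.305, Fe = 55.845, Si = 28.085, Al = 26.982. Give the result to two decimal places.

2.96 percentage points

Ca in (Mg_0.55Fe_0.45)CaSi_2O_6: molar mass 230.740 g/mol; 1×40.078 = 40.078 g → 17.37 wt%.
Ca in CaAl_2Si_2O_8: molar mass 278.204 g/mol; 1×40.078 = 40.078 g → 14.41 wt%.
Difference = 17.37 − 14.41 = 2.96 percentage points.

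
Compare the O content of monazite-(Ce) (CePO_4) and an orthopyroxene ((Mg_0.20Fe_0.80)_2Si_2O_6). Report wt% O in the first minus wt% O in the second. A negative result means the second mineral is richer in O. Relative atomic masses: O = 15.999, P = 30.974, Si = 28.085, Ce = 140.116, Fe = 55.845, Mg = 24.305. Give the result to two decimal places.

-10.99 percentage points

First mineral: 63.996 g O in 235.086 g formula = 27.22 wt% O.
Second mineral: 95.994 g O in 251.238 g formula = 38.21 wt% O.
27.22% − 38.21% gives a difference of -10.99 percentage points.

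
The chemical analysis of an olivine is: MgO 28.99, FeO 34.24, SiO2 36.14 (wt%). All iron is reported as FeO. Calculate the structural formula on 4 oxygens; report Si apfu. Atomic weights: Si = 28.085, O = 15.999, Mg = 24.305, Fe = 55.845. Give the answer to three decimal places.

MgO (M=40.304): mol = 0.71928; Mg = 0.71928, O = 0.71928.
FeO (M=71.844): mol = 0.47659; Fe = 0.47659, O = 0.47659.
SiO2 (M=60.083): mol = 0.60150; Si = 0.60150, O = 1.20300.
ΣO = 2.39887; factor = 4/ΣO = 1.66745.
Si apfu = 0.60150 × 1.66745 = 1.003.

1.003 Si apfu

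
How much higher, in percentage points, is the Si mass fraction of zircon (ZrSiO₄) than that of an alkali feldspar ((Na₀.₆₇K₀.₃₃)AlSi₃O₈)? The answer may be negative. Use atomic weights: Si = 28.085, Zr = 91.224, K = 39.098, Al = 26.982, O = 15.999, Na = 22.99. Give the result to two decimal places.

Si in ZrSiO₄: molar mass 183.305 g/mol; 1×28.085 = 28.085 g → 15.32 wt%.
Si in (Na₀.₆₇K₀.₃₃)AlSi₃O₈: molar mass 267.535 g/mol; 3×28.085 = 84.255 g → 31.49 wt%.
Difference = 15.32 − 31.49 = -16.17 percentage points.

-16.17 percentage points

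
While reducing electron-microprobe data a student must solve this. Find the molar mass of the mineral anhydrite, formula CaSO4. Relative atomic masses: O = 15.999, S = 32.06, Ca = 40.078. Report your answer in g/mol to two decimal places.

136.13 g/mol

The formula mass is the sum 1(40.078) + 1(32.06) + 4(15.999).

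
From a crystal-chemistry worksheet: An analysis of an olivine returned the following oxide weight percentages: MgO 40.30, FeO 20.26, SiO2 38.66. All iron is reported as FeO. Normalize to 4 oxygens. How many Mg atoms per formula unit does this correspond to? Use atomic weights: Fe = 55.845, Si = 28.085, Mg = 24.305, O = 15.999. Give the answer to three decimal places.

1.557 Mg apfu

MgO: 40.30/40.304 = 0.99990 mol → 0.99990 mol Mg, 0.99990 mol O.
FeO: 20.26/71.844 = 0.28200 mol → 0.28200 mol Fe, 0.28200 mol O.
SiO2: 38.66/60.083 = 0.64344 mol → 0.64344 mol Si, 1.28688 mol O.
Total oxygen = 2.56878 mol. Normalization factor = 4/2.56878 = 1.55716.
Mg per 4 O = 0.99990 × 1.55716 = 1.557.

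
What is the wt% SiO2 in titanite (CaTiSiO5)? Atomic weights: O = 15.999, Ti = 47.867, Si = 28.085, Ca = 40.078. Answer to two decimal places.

30.65 wt%

M(CaTiSiO5) = 196.025 g/mol; M(SiO2) = 60.083 g/mol.
Moles SiO2 per formula unit = 1 Si ÷ 1 = 1.0000.
SiO2 fraction = (1.0000 × 60.083) / 196.025 = 60.083/196.025 = 0.3065.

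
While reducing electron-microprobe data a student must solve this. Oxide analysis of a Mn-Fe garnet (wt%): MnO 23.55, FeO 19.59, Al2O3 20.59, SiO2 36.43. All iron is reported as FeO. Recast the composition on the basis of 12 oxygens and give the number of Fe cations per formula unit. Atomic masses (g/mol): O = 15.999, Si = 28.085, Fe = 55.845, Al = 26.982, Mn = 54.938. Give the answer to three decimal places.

MnO (M=70.937): mol = 0.33198; Mn = 0.33198, O = 0.33198.
FeO (M=71.844): mol = 0.27267; Fe = 0.27267, O = 0.27267.
Al2O3 (M=101.961): mol = 0.20194; Al = 0.40388, O = 0.60582.
SiO2 (M=60.083): mol = 0.60633; Si = 0.60633, O = 1.21266.
ΣO = 2.42313; factor = 12/ΣO = 4.95227.
Fe apfu = 0.27267 × 4.95227 = 1.350.

1.350 Fe apfu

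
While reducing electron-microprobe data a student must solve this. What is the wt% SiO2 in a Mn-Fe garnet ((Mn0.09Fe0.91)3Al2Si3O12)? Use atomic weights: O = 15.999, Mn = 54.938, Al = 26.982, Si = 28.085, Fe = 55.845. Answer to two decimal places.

M((Mn0.09Fe0.91)3Al2Si3O12) = 497.497 g/mol; M(SiO2) = 60.083 g/mol.
Moles SiO2 per formula unit = 3 Si ÷ 1 = 3.0000.
SiO2 fraction = (3.0000 × 60.083) / 497.497 = 180.249/497.497 = 0.3623.

36.23 wt%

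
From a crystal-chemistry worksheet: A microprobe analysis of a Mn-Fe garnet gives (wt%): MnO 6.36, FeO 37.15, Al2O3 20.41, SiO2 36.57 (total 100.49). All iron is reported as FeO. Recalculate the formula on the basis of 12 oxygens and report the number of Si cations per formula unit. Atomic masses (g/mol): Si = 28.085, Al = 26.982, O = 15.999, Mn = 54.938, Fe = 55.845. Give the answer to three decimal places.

MnO (M=70.937): mol = 0.08966; Mn = 0.08966, O = 0.08966.
FeO (M=71.844): mol = 0.51709; Fe = 0.51709, O = 0.51709.
Al2O3 (M=101.961): mol = 0.20017; Al = 0.40034, O = 0.60051.
SiO2 (M=60.083): mol = 0.60866; Si = 0.60866, O = 1.21732.
ΣO = 2.42458; factor = 12/ΣO = 4.94931.
Si apfu = 0.60866 × 4.94931 = 3.012.

3.012 Si apfu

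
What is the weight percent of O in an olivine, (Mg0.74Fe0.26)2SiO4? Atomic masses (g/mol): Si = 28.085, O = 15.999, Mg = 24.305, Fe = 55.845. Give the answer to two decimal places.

40.74 weight percent

M((Mg0.74Fe0.26)2SiO4) = 157.092 g/mol.
O contributes 4 × 15.999 = 63.996 g per mole.
63.996/157.092 = 0.4074 → 40.74%.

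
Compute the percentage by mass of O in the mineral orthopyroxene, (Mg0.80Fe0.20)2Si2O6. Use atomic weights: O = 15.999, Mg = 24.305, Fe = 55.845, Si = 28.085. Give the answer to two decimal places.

Formula mass = 1.60×24.305 + 0.40×55.845 + 2×28.085 + 6×15.999 = 213.390 g/mol, of which 95.994 g is O.
So O makes up 95.994/213.390 = 0.4499 of the mass, i.e. 44.99%.

44.99 wt%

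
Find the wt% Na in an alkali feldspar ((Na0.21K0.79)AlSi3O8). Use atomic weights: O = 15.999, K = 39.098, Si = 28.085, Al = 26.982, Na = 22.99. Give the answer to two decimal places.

1.76 weight percent

Molar mass of (Na0.21K0.79)AlSi3O8: 0.21·22.99 + 0.79·39.098 + 1·26.982 + 3·28.085 + 8·15.999 = 274.944 g/mol.
Mass of Na per formula unit: 0.21 × 22.99 = 4.828 g.
Weight fraction Na = 4.828 / 274.944 = 0.0176.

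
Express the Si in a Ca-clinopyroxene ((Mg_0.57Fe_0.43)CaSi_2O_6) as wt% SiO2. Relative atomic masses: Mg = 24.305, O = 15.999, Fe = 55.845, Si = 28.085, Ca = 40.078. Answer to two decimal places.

Formula mass = 230.109 g/mol.
2 Si → 2.0000 mol SiO2 per formula unit; M(SiO2) = 60.083, so SiO2 mass = 120.166 g.
120.166/230.109 × 100 = 52.22 wt%.

52.22 wt%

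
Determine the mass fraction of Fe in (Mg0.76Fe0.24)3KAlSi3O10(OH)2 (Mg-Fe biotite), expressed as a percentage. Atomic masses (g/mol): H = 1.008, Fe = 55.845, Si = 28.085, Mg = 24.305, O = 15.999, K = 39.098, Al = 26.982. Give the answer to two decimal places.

9.14 mass %

Molar mass of (Mg0.76Fe0.24)3KAlSi3O10(OH)2: 2.28·24.305 + 0.72·55.845 + 1·39.098 + 1·26.982 + 3·28.085 + 12·15.999 + 2·1.008 = 439.963 g/mol.
Mass of Fe per formula unit: 0.72 × 55.845 = 40.208 g.
Weight fraction Fe = 40.208 / 439.963 = 0.0914.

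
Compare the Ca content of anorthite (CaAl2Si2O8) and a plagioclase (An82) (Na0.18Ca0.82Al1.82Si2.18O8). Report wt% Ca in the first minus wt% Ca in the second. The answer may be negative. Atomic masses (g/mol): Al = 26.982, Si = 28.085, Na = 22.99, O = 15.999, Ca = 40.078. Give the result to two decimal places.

Ca in CaAl2Si2O8: molar mass 278.204 g/mol; 1×40.078 = 40.078 g → 14.41 wt%.
Ca in Na0.18Ca0.82Al1.82Si2.18O8: molar mass 275.327 g/mol; 0.82×40.078 = 32.864 g → 11.94 wt%.
Difference = 14.41 − 11.94 = 2.47 percentage points.

2.47 percentage points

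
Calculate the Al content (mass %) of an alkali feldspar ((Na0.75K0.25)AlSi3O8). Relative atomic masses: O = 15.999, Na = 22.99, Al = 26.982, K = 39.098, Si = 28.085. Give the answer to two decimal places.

10.13 mass %

Molar mass of (Na0.75K0.25)AlSi3O8: 0.75*22.99 + 0.25*39.098 + 1*26.982 + 3*28.085 + 8*15.999 = 266.246 g/mol.
Mass of Al per formula unit: 1 × 26.982 = 26.982 g.
Weight fraction Al = 26.982 / 266.246 = 0.1013.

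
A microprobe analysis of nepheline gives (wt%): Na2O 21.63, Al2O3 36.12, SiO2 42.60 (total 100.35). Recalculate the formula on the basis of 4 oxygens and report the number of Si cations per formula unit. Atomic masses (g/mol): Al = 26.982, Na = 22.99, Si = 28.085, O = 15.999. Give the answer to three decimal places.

Na2O (M=61.979): mol = 0.34899; Na = 0.69798, O = 0.34899.
Al2O3 (M=101.961): mol = 0.35425; Al = 0.70850, O = 1.06275.
SiO2 (M=60.083): mol = 0.70902; Si = 0.70902, O = 1.41804.
ΣO = 2.82978; factor = 4/ΣO = 1.41354.
Si apfu = 0.70902 × 1.41354 = 1.002.

1.002 Si apfu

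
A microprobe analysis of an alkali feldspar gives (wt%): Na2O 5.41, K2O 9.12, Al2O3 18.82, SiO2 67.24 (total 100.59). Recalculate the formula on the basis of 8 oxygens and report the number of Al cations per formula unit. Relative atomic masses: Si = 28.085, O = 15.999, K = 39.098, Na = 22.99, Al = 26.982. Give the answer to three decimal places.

0.992 Al apfu

Na2O (M=61.979): mol = 0.08729; Na = 0.17458, O = 0.08729.
K2O (M=94.195): mol = 0.09682; K = 0.19364, O = 0.09682.
Al2O3 (M=101.961): mol = 0.18458; Al = 0.36916, O = 0.55374.
SiO2 (M=60.083): mol = 1.11912; Si = 1.11912, O = 2.23824.
ΣO = 2.97609; factor = 8/ΣO = 2.68809.
Al apfu = 0.36916 × 2.68809 = 0.992.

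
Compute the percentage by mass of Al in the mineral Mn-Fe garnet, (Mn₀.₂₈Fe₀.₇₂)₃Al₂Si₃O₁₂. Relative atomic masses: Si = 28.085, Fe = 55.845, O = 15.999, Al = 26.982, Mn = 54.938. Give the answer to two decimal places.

10.86 mass %

Formula mass = 0.84*54.938 + 2.16*55.845 + 2*26.982 + 3*28.085 + 12*15.999 = 496.980 g/mol, of which 53.964 g is Al.
So Al makes up 53.964/496.980 = 0.1086 of the mass, i.e. 10.86%.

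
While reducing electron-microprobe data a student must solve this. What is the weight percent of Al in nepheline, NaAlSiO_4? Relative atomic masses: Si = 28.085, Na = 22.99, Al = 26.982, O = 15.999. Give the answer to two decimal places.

M(NaAlSiO_4) = 142.053 g/mol.
Al contributes 1 × 26.982 = 26.982 g per mole.
26.982/142.053 = 0.1899 → 18.99%.

18.99 weight percent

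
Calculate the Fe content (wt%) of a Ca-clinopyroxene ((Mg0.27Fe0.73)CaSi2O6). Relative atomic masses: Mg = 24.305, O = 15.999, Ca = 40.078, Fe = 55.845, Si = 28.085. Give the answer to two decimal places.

Molar mass of (Mg0.27Fe0.73)CaSi2O6: 0.27*24.305 + 0.73*55.845 + 1*40.078 + 2*28.085 + 6*15.999 = 239.571 g/mol.
Mass of Fe per formula unit: 0.73 × 55.845 = 40.767 g.
Weight fraction Fe = 40.767 / 239.571 = 0.1702.

17.02 wt%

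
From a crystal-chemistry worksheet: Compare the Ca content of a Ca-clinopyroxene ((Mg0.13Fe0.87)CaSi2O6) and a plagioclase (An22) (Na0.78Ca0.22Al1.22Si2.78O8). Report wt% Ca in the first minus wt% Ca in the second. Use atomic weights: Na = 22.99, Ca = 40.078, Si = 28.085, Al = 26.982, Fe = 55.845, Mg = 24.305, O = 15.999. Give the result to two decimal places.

First mineral: 40.078 g Ca in 243.987 g formula = 16.43 wt% Ca.
Second mineral: 8.817 g Ca in 265.736 g formula = 3.32 wt% Ca.
16.43% − 3.32% gives a difference of 13.11 percentage points.

13.11 percentage points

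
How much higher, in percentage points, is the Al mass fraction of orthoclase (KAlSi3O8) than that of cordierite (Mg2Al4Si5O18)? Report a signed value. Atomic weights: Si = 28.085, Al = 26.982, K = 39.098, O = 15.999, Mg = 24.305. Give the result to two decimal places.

-8.76 percentage points

First mineral: 26.982 g Al in 278.327 g formula = 9.69 wt% Al.
Second mineral: 107.928 g Al in 584.945 g formula = 18.45 wt% Al.
9.69% − 18.45% gives a difference of -8.76 percentage points.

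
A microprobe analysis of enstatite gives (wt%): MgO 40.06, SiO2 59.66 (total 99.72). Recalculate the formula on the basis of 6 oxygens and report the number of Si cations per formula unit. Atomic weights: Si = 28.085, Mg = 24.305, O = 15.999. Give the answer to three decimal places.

1.999 Si apfu

MgO (M=40.304): mol = 0.99395; Mg = 0.99395, O = 0.99395.
SiO2 (M=60.083): mol = 0.99296; Si = 0.99296, O = 1.98592.
ΣO = 2.97987; factor = 6/ΣO = 2.01351.
Si apfu = 0.99296 × 2.01351 = 1.999.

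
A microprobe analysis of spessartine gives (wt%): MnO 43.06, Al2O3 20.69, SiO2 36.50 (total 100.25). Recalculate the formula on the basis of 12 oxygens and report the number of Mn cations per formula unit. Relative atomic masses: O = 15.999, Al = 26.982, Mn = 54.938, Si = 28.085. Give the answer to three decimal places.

MnO: 43.06/70.937 = 0.60702 mol → 0.60702 mol Mn, 0.60702 mol O.
Al2O3: 20.69/101.961 = 0.20292 mol → 0.40584 mol Al, 0.60876 mol O.
SiO2: 36.50/60.083 = 0.60749 mol → 0.60749 mol Si, 1.21498 mol O.
Total oxygen = 2.43076 mol. Normalization factor = 12/2.43076 = 4.93673.
Mn per 12 O = 0.60702 × 4.93673 = 2.997.

2.997 Mn apfu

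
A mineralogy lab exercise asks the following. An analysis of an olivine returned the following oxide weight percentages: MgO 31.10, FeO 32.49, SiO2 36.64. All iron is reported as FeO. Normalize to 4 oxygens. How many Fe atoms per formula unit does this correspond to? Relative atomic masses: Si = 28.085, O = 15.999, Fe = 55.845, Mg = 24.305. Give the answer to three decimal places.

0.740 Fe apfu

31.10 wt% MgO ÷ 40.304 g/mol = 0.77164 mol, giving 0.77164 Mg and 0.77164 O.
32.49 wt% FeO ÷ 71.844 g/mol = 0.45223 mol, giving 0.45223 Fe and 0.45223 O.
36.64 wt% SiO2 ÷ 60.083 g/mol = 0.60982 mol, giving 0.60982 Si and 1.21964 O.
Oxygen sums to 2.44351; scaling by 4/2.44351 = 1.63699 puts the formula on 4 O.
Fe: 0.45223 × 1.63699 = 0.740 atoms per formula unit.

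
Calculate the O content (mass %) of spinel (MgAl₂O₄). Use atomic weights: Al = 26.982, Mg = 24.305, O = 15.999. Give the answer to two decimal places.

Formula mass = 1*24.305 + 2*26.982 + 4*15.999 = 142.265 g/mol, of which 63.996 g is O.
So O makes up 63.996/142.265 = 0.4498 of the mass, i.e. 44.98%.

44.98 mass %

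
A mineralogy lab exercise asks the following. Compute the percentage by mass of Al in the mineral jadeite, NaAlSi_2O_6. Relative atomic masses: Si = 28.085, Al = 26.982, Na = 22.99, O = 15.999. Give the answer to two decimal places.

Formula mass = 1·22.99 + 1·26.982 + 2·28.085 + 6·15.999 = 202.136 g/mol, of which 26.982 g is Al.
So Al makes up 26.982/202.136 = 0.1335 of the mass, i.e. 13.35%.

13.35 mass %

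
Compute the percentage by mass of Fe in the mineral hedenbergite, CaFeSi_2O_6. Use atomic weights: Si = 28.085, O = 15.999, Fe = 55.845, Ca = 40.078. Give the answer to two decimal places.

22.51 mass %

M(CaFeSi_2O_6) = 248.087 g/mol.
Fe contributes 1 × 55.845 = 55.845 g per mole.
55.845/248.087 = 0.2251 → 22.51%.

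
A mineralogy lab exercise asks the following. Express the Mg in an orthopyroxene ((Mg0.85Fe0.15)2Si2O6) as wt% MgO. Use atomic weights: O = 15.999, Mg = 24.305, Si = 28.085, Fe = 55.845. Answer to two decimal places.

Formula mass = 210.236 g/mol.
1.70 Mg → 1.7000 mol MgO per formula unit; M(MgO) = 40.304, so MgO mass = 68.517 g.
68.517/210.236 × 100 = 32.59 wt%.

32.59 wt%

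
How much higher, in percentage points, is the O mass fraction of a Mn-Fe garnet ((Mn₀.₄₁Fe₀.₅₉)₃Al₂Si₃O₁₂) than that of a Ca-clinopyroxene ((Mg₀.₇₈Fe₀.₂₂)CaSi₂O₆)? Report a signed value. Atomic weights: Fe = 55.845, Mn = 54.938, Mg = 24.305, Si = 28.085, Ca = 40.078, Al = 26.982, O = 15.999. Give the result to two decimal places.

M((Mn₀.₄₁Fe₀.₅₉)₃Al₂Si₃O₁₂) = 496.626 g/mol, so wt% O = 191.988/496.626 × 100 = 38.66%.
M((Mg₀.₇₈Fe₀.₂₂)CaSi₂O₆) = 223.486 g/mol, so wt% O = 95.994/223.486 × 100 = 42.95%.
38.66 − 42.95 = -4.29 pp.

-4.29 percentage points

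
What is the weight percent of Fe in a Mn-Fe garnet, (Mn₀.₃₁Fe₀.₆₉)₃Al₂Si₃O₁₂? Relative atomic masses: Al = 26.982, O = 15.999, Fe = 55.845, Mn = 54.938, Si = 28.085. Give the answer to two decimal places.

23.26 mass %

Molar mass of (Mn₀.₃₁Fe₀.₆₉)₃Al₂Si₃O₁₂: 0.93*54.938 + 2.07*55.845 + 2*26.982 + 3*28.085 + 12*15.999 = 496.898 g/mol.
Mass of Fe per formula unit: 2.07 × 55.845 = 115.599 g.
Weight fraction Fe = 115.599 / 496.898 = 0.2326.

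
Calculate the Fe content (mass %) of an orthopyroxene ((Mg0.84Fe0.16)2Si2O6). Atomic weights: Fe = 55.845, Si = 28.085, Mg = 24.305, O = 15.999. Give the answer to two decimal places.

Molar mass of (Mg0.84Fe0.16)2Si2O6: 1.68*24.305 + 0.32*55.845 + 2*28.085 + 6*15.999 = 210.867 g/mol.
Mass of Fe per formula unit: 0.32 × 55.845 = 17.870 g.
Weight fraction Fe = 17.870 / 210.867 = 0.0847.

8.47 mass %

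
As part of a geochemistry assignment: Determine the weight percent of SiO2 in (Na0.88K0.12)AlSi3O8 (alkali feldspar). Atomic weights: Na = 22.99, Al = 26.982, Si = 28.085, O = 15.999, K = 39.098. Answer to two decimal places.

68.24 wt%

Formula mass = 264.152 g/mol.
3 Si → 3.0000 mol SiO2 per formula unit; M(SiO2) = 60.083, so SiO2 mass = 180.249 g.
180.249/264.152 × 100 = 68.24 wt%.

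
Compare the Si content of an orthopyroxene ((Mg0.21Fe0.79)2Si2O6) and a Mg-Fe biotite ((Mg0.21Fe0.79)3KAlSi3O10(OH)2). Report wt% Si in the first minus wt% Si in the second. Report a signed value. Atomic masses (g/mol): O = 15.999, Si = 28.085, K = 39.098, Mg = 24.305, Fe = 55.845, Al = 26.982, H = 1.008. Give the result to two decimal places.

M((Mg0.21Fe0.79)2Si2O6) = 250.607 g/mol, so wt% Si = 56.170/250.607 × 100 = 22.41%.
M((Mg0.21Fe0.79)3KAlSi3O10(OH)2) = 492.004 g/mol, so wt% Si = 84.255/492.004 × 100 = 17.12%.
22.41 − 17.12 = 5.29 pp.

5.29 percentage points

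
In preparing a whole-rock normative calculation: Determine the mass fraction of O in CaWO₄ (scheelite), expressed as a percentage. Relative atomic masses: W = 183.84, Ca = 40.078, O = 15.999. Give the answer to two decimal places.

22.23 weight percent

M(CaWO₄) = 287.914 g/mol.
O contributes 4 × 15.999 = 63.996 g per mole.
63.996/287.914 = 0.2223 → 22.23%.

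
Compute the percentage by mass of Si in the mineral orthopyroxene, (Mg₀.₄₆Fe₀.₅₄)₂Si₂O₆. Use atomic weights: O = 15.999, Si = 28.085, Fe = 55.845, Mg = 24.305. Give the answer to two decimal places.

23.92 mass %

Formula mass = 0.92·24.305 + 1.08·55.845 + 2·28.085 + 6·15.999 = 234.837 g/mol, of which 56.170 g is Si.
So Si makes up 56.170/234.837 = 0.2392 of the mass, i.e. 23.92%.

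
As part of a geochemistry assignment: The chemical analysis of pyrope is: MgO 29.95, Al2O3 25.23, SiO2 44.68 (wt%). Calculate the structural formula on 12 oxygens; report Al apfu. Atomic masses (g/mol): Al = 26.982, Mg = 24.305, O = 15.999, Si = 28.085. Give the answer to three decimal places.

1.998 Al apfu

MgO: 29.95/40.304 = 0.74310 mol → 0.74310 mol Mg, 0.74310 mol O.
Al2O3: 25.23/101.961 = 0.24745 mol → 0.49490 mol Al, 0.74235 mol O.
SiO2: 44.68/60.083 = 0.74364 mol → 0.74364 mol Si, 1.48728 mol O.
Total oxygen = 2.97273 mol. Normalization factor = 12/2.97273 = 4.03669.
Al per 12 O = 0.49490 × 4.03669 = 1.998.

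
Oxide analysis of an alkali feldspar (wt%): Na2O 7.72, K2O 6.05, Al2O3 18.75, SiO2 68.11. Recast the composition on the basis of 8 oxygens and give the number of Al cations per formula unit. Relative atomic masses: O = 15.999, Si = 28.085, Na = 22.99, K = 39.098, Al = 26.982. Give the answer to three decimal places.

0.978 Al apfu

Na2O (M=61.979): mol = 0.12456; Na = 0.24912, O = 0.12456.
K2O (M=94.195): mol = 0.06423; K = 0.12846, O = 0.06423.
Al2O3 (M=101.961): mol = 0.18389; Al = 0.36778, O = 0.55167.
SiO2 (M=60.083): mol = 1.13360; Si = 1.13360, O = 2.26720.
ΣO = 3.00766; factor = 8/ΣO = 2.65988.
Al apfu = 0.36778 × 2.65988 = 0.978.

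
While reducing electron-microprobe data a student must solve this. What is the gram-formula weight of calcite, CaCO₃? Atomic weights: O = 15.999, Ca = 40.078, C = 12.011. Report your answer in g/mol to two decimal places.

The formula mass is the sum 1*40.078 + 1*12.011 + 3*15.999.

100.09 g/mol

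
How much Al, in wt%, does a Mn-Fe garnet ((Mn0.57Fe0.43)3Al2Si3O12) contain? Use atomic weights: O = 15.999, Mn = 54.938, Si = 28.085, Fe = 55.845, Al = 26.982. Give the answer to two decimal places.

10.88 wt%

Molar mass of (Mn0.57Fe0.43)3Al2Si3O12: 1.71×54.938 + 1.29×55.845 + 2×26.982 + 3×28.085 + 12×15.999 = 496.191 g/mol.
Mass of Al per formula unit: 2 × 26.982 = 53.964 g.
Weight fraction Al = 53.964 / 496.191 = 0.1088.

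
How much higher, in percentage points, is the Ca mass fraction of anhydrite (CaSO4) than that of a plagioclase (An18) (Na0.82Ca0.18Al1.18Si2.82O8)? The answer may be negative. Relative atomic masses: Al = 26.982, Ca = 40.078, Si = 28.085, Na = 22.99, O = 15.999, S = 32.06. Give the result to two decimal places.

26.72 percentage points

M(CaSO4) = 136.134 g/mol, so wt% Ca = 40.078/136.134 × 100 = 29.44%.
M(Na0.82Ca0.18Al1.18Si2.82O8) = 265.096 g/mol, so wt% Ca = 7.214/265.096 × 100 = 2.72%.
29.44 − 2.72 = 26.72 pp.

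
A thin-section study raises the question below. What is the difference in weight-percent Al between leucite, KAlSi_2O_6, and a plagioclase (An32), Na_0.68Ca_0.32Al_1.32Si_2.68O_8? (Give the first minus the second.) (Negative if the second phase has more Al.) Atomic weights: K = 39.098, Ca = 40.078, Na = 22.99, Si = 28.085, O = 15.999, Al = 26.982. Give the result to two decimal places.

First mineral: 26.982 g Al in 218.244 g formula = 12.36 wt% Al.
Second mineral: 35.616 g Al in 267.334 g formula = 13.32 wt% Al.
12.36% − 13.32% gives a difference of -0.96 percentage points.

-0.96 percentage points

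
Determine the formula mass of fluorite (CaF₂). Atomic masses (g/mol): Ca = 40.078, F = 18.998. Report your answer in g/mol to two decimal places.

Ca: 1 × 40.078 = 40.0780
F: 2 × 18.998 = 37.9960
Summing the contributions gives the formula mass.

78.07 g/mol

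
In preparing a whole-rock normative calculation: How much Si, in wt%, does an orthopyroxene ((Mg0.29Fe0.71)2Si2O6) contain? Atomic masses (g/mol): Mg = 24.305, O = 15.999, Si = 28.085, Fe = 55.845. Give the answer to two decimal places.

Formula mass = 0.58×24.305 + 1.42×55.845 + 2×28.085 + 6×15.999 = 245.561 g/mol, of which 56.170 g is Si.
So Si makes up 56.170/245.561 = 0.2287 of the mass, i.e. 22.87%.

22.87 wt%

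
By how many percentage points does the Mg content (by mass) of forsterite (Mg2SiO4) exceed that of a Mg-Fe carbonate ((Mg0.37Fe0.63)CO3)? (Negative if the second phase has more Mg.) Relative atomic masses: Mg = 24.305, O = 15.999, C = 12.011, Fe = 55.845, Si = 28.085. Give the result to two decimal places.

25.92 percentage points

First mineral: 48.610 g Mg in 140.691 g formula = 34.55 wt% Mg.
Second mineral: 8.993 g Mg in 104.183 g formula = 8.63 wt% Mg.
34.55% − 8.63% gives a difference of 25.92 percentage points.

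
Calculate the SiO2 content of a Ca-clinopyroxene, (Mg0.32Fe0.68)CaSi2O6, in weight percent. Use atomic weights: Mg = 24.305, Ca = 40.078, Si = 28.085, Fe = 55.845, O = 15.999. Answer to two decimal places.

Formula mass = 237.994 g/mol.
2 Si → 2.0000 mol SiO2 per formula unit; M(SiO2) = 60.083, so SiO2 mass = 120.166 g.
120.166/237.994 × 100 = 50.49 wt%.

50.49 wt%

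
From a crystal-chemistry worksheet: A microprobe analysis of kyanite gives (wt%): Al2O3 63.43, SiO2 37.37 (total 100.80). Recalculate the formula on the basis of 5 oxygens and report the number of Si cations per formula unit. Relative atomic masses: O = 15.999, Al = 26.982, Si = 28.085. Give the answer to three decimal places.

Al2O3 (M=101.961): mol = 0.62210; Al = 1.24420, O = 1.86630.
SiO2 (M=60.083): mol = 0.62197; Si = 0.62197, O = 1.24394.
ΣO = 3.11024; factor = 5/ΣO = 1.60759.
Si apfu = 0.62197 × 1.60759 = 1.000.

1.000 Si apfu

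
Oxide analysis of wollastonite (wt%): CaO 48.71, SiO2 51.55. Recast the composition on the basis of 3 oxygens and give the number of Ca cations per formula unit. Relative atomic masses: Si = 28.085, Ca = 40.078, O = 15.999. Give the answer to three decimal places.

48.71 wt% CaO ÷ 56.077 g/mol = 0.86863 mol, giving 0.86863 Ca and 0.86863 O.
51.55 wt% SiO2 ÷ 60.083 g/mol = 0.85798 mol, giving 0.85798 Si and 1.71596 O.
Oxygen sums to 2.58459; scaling by 3/2.58459 = 1.16073 puts the formula on 3 O.
Ca: 0.86863 × 1.16073 = 1.008 atoms per formula unit.

1.008 Ca apfu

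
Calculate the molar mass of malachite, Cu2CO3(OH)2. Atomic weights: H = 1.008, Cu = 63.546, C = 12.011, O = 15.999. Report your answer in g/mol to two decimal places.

M = 2(63.546) + 1(12.011) + 5(15.999) + 2(1.008)

221.11 g/mol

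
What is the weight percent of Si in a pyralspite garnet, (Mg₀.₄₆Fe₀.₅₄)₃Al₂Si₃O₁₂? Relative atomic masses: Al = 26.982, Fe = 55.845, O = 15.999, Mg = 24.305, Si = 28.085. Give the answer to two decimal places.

18.55 weight percent

Molar mass of (Mg₀.₄₆Fe₀.₅₄)₃Al₂Si₃O₁₂: 1.38·24.305 + 1.62·55.845 + 2·26.982 + 3·28.085 + 12·15.999 = 454.217 g/mol.
Mass of Si per formula unit: 3 × 28.085 = 84.255 g.
Weight fraction Si = 84.255 / 454.217 = 0.1855.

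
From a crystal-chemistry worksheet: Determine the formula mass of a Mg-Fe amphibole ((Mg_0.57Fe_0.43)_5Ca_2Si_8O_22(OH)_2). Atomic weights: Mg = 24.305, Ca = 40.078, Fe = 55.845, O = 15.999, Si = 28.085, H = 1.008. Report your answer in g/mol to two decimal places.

880.16 g/mol

The formula mass is the sum 2.85*24.305 + 2.15*55.845 + 2*40.078 + 8*28.085 + 24*15.999 + 2*1.008.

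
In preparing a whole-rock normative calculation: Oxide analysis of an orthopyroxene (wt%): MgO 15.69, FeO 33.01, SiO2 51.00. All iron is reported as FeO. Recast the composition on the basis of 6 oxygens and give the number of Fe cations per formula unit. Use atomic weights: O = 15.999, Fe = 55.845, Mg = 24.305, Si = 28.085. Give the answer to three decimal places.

1.083 Fe apfu

MgO: 15.69/40.304 = 0.38929 mol → 0.38929 mol Mg, 0.38929 mol O.
FeO: 33.01/71.844 = 0.45947 mol → 0.45947 mol Fe, 0.45947 mol O.
SiO2: 51.00/60.083 = 0.84883 mol → 0.84883 mol Si, 1.69766 mol O.
Total oxygen = 2.54642 mol. Normalization factor = 6/2.54642 = 2.35625.
Fe per 6 O = 0.45947 × 2.35625 = 1.083.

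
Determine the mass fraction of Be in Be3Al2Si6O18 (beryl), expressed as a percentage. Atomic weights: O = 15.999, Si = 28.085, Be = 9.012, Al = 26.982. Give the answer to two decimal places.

5.03 weight percent

M(Be3Al2Si6O18) = 537.492 g/mol.
Be contributes 3 × 9.012 = 27.036 g per mole.
27.036/537.492 = 0.0503 → 5.03%.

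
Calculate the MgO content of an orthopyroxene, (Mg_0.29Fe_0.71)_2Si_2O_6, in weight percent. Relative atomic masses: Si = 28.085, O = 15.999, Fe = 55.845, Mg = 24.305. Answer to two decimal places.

9.52 wt%

M((Mg_0.29Fe_0.71)_2Si_2O_6) = 245.561 g/mol; M(MgO) = 40.304 g/mol.
Moles MgO per formula unit = 0.58 Mg ÷ 1 = 0.5800.
MgO fraction = (0.5800 × 40.304) / 245.561 = 23.376/245.561 = 0.0952.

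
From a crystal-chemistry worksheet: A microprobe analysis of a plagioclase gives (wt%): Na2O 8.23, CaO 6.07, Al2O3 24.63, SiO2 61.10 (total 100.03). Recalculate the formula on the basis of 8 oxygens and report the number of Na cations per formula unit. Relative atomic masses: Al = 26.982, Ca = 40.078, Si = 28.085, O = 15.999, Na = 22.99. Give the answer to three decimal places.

Na2O: 8.23/61.979 = 0.13279 mol → 0.26558 mol Na, 0.13279 mol O.
CaO: 6.07/56.077 = 0.10824 mol → 0.10824 mol Ca, 0.10824 mol O.
Al2O3: 24.63/101.961 = 0.24156 mol → 0.48312 mol Al, 0.72468 mol O.
SiO2: 61.10/60.083 = 1.01693 mol → 1.01693 mol Si, 2.03386 mol O.
Total oxygen = 2.99957 mol. Normalization factor = 8/2.99957 = 2.66705.
Na per 8 O = 0.26558 × 2.66705 = 0.708.

0.708 Na apfu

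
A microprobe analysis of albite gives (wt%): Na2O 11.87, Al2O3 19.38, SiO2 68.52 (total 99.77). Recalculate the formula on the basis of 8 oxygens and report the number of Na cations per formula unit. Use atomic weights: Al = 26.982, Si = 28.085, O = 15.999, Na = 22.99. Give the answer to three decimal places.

Na2O: 11.87/61.979 = 0.19152 mol → 0.38304 mol Na, 0.19152 mol O.
Al2O3: 19.38/101.961 = 0.19007 mol → 0.38014 mol Al, 0.57021 mol O.
SiO2: 68.52/60.083 = 1.14042 mol → 1.14042 mol Si, 2.28084 mol O.
Total oxygen = 3.04257 mol. Normalization factor = 8/3.04257 = 2.62936.
Na per 8 O = 0.38304 × 2.62936 = 1.007.

1.007 Na apfu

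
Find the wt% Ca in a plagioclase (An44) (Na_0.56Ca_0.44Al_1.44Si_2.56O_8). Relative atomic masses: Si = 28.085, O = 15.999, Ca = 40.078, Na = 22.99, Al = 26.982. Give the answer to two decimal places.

6.55 weight percent

M(Na_0.56Ca_0.44Al_1.44Si_2.56O_8) = 269.252 g/mol.
Ca contributes 0.44 × 40.078 = 17.634 g per mole.
17.634/269.252 = 0.0655 → 6.55%.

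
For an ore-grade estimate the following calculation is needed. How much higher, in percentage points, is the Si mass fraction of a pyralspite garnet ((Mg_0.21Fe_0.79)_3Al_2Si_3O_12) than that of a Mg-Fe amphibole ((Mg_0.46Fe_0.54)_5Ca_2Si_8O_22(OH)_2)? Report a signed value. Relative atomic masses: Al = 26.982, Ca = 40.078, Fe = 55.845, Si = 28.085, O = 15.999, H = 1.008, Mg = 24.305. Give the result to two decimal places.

First mineral: 84.255 g Si in 477.872 g formula = 17.63 wt% Si.
Second mineral: 224.680 g Si in 897.511 g formula = 25.03 wt% Si.
17.63% − 25.03% gives a difference of -7.40 percentage points.

-7.40 percentage points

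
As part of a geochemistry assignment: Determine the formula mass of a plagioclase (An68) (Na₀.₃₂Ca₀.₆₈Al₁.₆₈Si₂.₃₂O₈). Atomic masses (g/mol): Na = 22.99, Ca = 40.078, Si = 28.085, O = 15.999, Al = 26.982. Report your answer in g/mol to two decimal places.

Na: 0.32 × 22.99 = 7.3568
Ca: 0.68 × 40.078 = 27.2530
Al: 1.68 × 26.982 = 45.3298
Si: 2.32 × 28.085 = 65.1572
O: 8 × 15.999 = 127.9920
Summing the contributions gives the formula mass.

273.09 g/mol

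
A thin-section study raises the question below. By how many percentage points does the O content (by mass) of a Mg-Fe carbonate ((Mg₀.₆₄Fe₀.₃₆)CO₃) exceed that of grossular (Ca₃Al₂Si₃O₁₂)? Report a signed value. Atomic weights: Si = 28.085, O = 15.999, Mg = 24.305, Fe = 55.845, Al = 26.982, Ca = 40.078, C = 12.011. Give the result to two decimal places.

First mineral: 47.997 g O in 95.667 g formula = 50.17 wt% O.
Second mineral: 191.988 g O in 450.441 g formula = 42.62 wt% O.
50.17% − 42.62% gives a difference of 7.55 percentage points.

7.55 percentage points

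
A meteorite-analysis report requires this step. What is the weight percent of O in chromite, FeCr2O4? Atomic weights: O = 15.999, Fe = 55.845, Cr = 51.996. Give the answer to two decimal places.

Formula mass = 1·55.845 + 2·51.996 + 4·15.999 = 223.833 g/mol, of which 63.996 g is O.
So O makes up 63.996/223.833 = 0.2859 of the mass, i.e. 28.59%.

28.59 weight percent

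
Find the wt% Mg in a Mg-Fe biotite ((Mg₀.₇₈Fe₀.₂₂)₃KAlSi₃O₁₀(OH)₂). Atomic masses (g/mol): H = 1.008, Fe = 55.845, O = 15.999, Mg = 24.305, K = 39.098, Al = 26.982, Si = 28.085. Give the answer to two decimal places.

12.98 weight percent

Formula mass = 2.34·24.305 + 0.66·55.845 + 1·39.098 + 1·26.982 + 3·28.085 + 12·15.999 + 2·1.008 = 438.070 g/mol, of which 56.874 g is Mg.
So Mg makes up 56.874/438.070 = 0.1298 of the mass, i.e. 12.98%.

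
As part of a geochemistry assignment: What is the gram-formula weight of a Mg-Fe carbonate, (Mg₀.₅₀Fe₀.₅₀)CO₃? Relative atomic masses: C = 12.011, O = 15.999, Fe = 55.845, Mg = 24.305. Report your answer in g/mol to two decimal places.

The formula mass is the sum 0.50·24.305 + 0.50·55.845 + 1·12.011 + 3·15.999.

100.08 g/mol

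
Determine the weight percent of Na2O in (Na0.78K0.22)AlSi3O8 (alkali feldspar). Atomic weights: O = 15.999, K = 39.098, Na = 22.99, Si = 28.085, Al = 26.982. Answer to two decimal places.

9.10 wt%

Formula mass = 265.763 g/mol.
0.78 Na → 0.3900 mol Na2O per formula unit; M(Na2O) = 61.979, so Na2O mass = 24.172 g.
24.172/265.763 × 100 = 9.10 wt%.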